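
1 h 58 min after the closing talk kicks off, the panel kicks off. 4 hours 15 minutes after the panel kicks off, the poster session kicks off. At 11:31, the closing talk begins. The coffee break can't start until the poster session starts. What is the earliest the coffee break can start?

The panel starts at 11:31 + 118 min = 13:29.
The poster session starts at 13:29 + 255 min = 17:44.
The coffee break is bounded by the poster session, so the earliest it can start is 17:44.

17:44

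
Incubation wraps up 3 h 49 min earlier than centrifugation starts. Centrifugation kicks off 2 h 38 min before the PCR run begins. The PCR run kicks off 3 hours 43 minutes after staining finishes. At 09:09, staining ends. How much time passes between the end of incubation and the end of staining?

The PCR run starts at 09:09 + 223 min = 12:52.
Centrifugation starts at 12:52 − 158 min = 10:14.
Incubation ends at 10:14 − 229 min = 06:25.
From 06:25 to 09:09 is 2 hours 44 minutes.

2 hours 44 minutes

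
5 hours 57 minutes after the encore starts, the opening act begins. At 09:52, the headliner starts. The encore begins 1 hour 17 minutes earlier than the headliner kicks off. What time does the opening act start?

The encore starts at 09:52 − 77 min = 08:35.
The opening act starts at 08:35 + 357 min = 14:32.

14:32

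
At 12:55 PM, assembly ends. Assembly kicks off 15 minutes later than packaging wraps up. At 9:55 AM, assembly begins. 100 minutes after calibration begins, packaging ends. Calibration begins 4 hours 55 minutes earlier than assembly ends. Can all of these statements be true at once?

Calibration starts at 12:55 PM − 295 min = 8:00 AM.
Packaging ends at 8:00 AM + 100 min = 9:40 AM.
Assembly starts at 9:40 AM + 15 min = 9:55 AM.
That matches the stated 9:55 AM, so the schedule is consistent.

Yes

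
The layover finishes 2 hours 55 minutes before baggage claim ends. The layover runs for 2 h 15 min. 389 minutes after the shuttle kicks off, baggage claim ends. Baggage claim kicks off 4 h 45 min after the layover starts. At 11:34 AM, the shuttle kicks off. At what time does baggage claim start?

5:38 PM

Baggage claim ends at 11:34 AM + 389 min = 6:03 PM.
The layover ends at 6:03 PM − 175 min = 3:08 PM.
The layover starts at 3:08 PM − 135 min = 12:53 PM.
Baggage claim starts at 12:53 PM + 285 min = 5:38 PM.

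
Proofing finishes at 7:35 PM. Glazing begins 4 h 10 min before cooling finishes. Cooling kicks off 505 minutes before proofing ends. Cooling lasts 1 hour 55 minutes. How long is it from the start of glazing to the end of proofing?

Cooling starts at 7:35 PM − 505 min = 11:10 AM.
Cooling ends at 11:10 AM + 115 min = 1:05 PM.
Glazing starts at 1:05 PM − 250 min = 8:55 AM.
From 8:55 AM to 7:35 PM is 10 hours 40 minutes.

10 hours 40 minutes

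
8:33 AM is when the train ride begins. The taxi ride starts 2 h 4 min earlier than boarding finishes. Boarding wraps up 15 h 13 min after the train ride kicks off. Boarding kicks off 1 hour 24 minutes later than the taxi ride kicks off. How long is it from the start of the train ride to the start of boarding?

14 hours 33 minutes

Boarding ends at 8:33 AM + 913 min = 11:46 PM.
The taxi ride starts at 11:46 PM − 124 min = 9:42 PM.
Boarding starts at 9:42 PM + 84 min = 11:06 PM.
From 8:33 AM to 11:06 PM is 14 hours 33 minutes.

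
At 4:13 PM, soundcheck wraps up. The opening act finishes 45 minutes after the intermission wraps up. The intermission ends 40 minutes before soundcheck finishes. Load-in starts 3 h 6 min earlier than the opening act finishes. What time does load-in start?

The intermission ends at 4:13 PM − 40 min = 3:33 PM.
The opening act ends at 3:33 PM + 45 min = 4:18 PM.
Load-in starts at 4:18 PM − 186 min = 1:12 PM.

1:12 PM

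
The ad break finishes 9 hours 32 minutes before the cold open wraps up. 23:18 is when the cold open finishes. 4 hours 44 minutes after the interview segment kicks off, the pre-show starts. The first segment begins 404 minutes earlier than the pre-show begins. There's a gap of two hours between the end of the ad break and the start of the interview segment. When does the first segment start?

13:46

The ad break ends at 23:18 − 572 min = 13:46.
The interview segment starts at 13:46 + 120 min = 15:46.
The pre-show starts at 15:46 + 284 min = 20:30.
The first segment starts at 20:30 − 404 min = 13:46.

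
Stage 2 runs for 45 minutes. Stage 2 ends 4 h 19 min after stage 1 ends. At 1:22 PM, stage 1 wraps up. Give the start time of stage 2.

4:56 PM

Stage 2 ends at 1:22 PM + 259 min = 5:41 PM.
Stage 2 starts at 5:41 PM − 45 min = 4:56 PM.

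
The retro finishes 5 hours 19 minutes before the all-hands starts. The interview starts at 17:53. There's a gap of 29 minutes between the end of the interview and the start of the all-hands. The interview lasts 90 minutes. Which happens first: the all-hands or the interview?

the interview

The interview ends at 17:53 + 90 min = 19:23.
The all-hands starts at 19:23 + 29 min = 19:52.
The all-hands starts at 19:52 and the interview starts at 17:53, so the interview is first.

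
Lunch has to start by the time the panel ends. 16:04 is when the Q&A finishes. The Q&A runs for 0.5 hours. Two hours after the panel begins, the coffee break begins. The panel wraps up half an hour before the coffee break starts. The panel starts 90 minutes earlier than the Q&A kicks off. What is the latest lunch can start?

The Q&A starts at 16:04 − 30 min = 15:34.
The panel starts at 15:34 − 90 min = 14:04.
The coffee break starts at 14:04 + 120 min = 16:04.
The panel ends at 16:04 − 30 min = 15:34.
Lunch is bounded by the panel, so the latest it can start is 15:34.

15:34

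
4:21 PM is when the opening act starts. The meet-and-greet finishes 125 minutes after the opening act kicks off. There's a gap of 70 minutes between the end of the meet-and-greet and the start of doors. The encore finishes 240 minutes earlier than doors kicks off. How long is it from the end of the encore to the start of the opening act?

45 minutes

The meet-and-greet ends at 4:21 PM + 125 min = 6:26 PM.
Doors starts at 6:26 PM + 70 min = 7:36 PM.
The encore ends at 7:36 PM − 240 min = 3:36 PM.
From 3:36 PM to 4:21 PM is 45 minutes.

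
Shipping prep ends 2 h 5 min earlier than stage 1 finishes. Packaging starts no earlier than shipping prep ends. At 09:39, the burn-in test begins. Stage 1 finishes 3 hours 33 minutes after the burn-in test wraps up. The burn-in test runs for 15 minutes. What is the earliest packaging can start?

The burn-in test ends at 09:39 + 15 min = 09:54.
Stage 1 ends at 09:54 + 213 min = 13:27.
Shipping prep ends at 13:27 − 125 min = 11:22.
Packaging is bounded by shipping prep, so the earliest it can start is 11:22.

11:22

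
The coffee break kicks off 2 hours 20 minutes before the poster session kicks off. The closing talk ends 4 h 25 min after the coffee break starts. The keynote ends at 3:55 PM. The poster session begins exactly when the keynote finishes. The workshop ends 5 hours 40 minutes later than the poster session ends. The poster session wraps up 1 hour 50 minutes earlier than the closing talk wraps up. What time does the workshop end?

9:50 PM

The poster session starts at 3:55 PM.
The coffee break starts at 3:55 PM − 140 min = 1:35 PM.
The closing talk ends at 1:35 PM + 265 min = 6:00 PM.
The poster session ends at 6:00 PM − 110 min = 4:10 PM.
The workshop ends at 4:10 PM + 340 min = 9:50 PM.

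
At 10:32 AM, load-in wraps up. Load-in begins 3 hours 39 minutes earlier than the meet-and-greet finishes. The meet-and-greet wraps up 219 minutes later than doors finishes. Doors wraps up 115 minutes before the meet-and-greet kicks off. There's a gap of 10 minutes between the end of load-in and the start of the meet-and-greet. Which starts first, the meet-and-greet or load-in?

The meet-and-greet starts at 10:32 AM + 10 min = 10:42 AM.
Doors ends at 10:42 AM − 115 min = 8:47 AM.
The meet-and-greet ends at 8:47 AM + 219 min = 12:26 PM.
Load-in starts at 12:26 PM − 219 min = 8:47 AM.
The meet-and-greet starts at 10:42 AM and load-in starts at 8:47 AM, so load-in is first.

load-in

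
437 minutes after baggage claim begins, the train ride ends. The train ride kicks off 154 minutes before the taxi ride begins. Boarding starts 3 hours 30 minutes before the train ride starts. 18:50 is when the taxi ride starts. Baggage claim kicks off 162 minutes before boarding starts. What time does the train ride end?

The train ride starts at 18:50 − 154 min = 16:16.
Boarding starts at 16:16 − 210 min = 12:46.
Baggage claim starts at 12:46 − 162 min = 10:04.
The train ride ends at 10:04 + 437 min = 17:21.

17:21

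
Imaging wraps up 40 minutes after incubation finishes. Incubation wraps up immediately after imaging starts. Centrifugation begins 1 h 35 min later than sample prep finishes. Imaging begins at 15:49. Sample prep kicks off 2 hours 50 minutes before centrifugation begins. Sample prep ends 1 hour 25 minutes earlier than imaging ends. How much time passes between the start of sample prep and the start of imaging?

120 minutes

Incubation ends at 15:49.
Imaging ends at 15:49 + 40 min = 16:29.
Sample prep ends at 16:29 − 85 min = 15:04.
Centrifugation starts at 15:04 + 95 min = 16:39.
Sample prep starts at 16:39 − 170 min = 13:49.
From 13:49 to 15:49 is 120 minutes.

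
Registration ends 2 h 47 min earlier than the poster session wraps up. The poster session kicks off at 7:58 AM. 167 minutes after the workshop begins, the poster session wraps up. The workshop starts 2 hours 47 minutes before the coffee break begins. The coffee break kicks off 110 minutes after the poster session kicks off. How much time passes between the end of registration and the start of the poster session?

The coffee break starts at 7:58 AM + 110 min = 9:48 AM.
The workshop starts at 9:48 AM − 167 min = 7:01 AM.
The poster session ends at 7:01 AM + 167 min = 9:48 AM.
Registration ends at 9:48 AM − 167 min = 7:01 AM.
From 7:01 AM to 7:58 AM is 57 minutes.

57 minutes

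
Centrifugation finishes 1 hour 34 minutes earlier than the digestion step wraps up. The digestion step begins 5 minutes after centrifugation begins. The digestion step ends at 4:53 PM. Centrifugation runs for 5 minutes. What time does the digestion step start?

Centrifugation ends at 4:53 PM − 94 min = 3:19 PM.
Centrifugation starts at 3:19 PM − 5 min = 3:14 PM.
The digestion step starts at 3:14 PM + 5 min = 3:19 PM.

3:19 PM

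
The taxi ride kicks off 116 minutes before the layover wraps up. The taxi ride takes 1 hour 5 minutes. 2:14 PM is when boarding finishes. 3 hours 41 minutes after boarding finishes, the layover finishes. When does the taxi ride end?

The layover ends at 2:14 PM + 221 min = 5:55 PM.
The taxi ride starts at 5:55 PM − 116 min = 3:59 PM.
The taxi ride ends at 3:59 PM + 65 min = 5:04 PM.

5:04 PM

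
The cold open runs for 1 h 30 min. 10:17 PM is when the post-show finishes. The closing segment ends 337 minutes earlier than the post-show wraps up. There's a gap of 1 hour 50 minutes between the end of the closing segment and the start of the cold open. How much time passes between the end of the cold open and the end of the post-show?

137 minutes

The closing segment ends at 10:17 PM − 337 min = 4:40 PM.
The cold open starts at 4:40 PM + 110 min = 6:30 PM.
The cold open ends at 6:30 PM + 90 min = 8:00 PM.
From 8:00 PM to 10:17 PM is 137 minutes.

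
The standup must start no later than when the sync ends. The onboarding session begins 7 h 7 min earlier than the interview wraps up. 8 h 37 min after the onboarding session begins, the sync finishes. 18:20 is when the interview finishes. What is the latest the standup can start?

The onboarding session starts at 18:20 − 427 min = 11:13.
The sync ends at 11:13 + 517 min = 19:50.
The standup is bounded by the sync, so the latest it can start is 19:50.

19:50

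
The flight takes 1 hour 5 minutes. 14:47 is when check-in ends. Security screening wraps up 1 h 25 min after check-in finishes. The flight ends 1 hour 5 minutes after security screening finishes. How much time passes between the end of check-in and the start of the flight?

85 minutes

Security screening ends at 14:47 + 85 min = 16:12.
The flight ends at 16:12 + 65 min = 17:17.
The flight starts at 17:17 − 65 min = 16:12.
From 14:47 to 16:12 is 85 minutes.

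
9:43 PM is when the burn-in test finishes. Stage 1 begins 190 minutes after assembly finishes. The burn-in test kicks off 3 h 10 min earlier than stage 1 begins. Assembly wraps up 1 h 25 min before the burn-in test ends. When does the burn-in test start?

Assembly ends at 9:43 PM − 85 min = 8:18 PM.
Stage 1 starts at 8:18 PM + 190 min = 11:28 PM.
The burn-in test starts at 11:28 PM − 190 min = 8:18 PM.

8:18 PM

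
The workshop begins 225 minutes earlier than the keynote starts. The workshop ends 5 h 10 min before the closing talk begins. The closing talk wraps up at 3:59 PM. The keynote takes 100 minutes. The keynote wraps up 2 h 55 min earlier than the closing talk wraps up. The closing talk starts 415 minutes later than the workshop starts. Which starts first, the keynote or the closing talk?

The keynote ends at 3:59 PM − 175 min = 1:04 PM.
The keynote starts at 1:04 PM − 100 min = 11:24 AM.
The workshop starts at 11:24 AM − 225 min = 7:39 AM.
The closing talk starts at 7:39 AM + 415 min = 2:34 PM.
The keynote starts at 11:24 AM and the closing talk starts at 2:34 PM, so the keynote is first.

the keynote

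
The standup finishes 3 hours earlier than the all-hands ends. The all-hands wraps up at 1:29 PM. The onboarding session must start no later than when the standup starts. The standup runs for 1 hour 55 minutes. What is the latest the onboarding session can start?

8:34 AM

The standup ends at 1:29 PM − 180 min = 10:29 AM.
The standup starts at 10:29 AM − 115 min = 8:34 AM.
The onboarding session is bounded by the standup, so the latest it can start is 8:34 AM.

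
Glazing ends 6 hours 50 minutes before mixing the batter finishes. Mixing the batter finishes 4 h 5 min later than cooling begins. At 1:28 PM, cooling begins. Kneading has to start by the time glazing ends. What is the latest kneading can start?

Mixing the batter ends at 1:28 PM + 245 min = 5:33 PM.
Glazing ends at 5:33 PM − 410 min = 10:43 AM.
Kneading is bounded by glazing, so the latest it can start is 10:43 AM.

10:43 AM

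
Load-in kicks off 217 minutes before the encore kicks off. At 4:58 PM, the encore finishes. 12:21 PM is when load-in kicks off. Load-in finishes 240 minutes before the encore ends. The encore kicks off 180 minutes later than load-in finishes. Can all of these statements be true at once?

Yes

Load-in ends at 4:58 PM − 240 min = 12:58 PM.
The encore starts at 12:58 PM + 180 min = 3:58 PM.
Load-in starts at 3:58 PM − 217 min = 12:21 PM.
That matches the stated 12:21 PM, so the schedule is consistent.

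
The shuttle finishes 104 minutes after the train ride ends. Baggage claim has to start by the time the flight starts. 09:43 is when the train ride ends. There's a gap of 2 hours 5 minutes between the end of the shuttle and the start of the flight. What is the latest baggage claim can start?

The shuttle ends at 09:43 + 104 min = 11:27.
The flight starts at 11:27 + 125 min = 13:32.
Baggage claim is bounded by the flight, so the latest it can start is 13:32.

13:32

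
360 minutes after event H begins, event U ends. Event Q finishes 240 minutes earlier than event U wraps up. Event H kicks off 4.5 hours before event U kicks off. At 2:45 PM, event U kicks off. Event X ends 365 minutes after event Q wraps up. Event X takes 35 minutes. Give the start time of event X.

Event H starts at 2:45 PM − 270 min = 10:15 AM.
Event U ends at 10:15 AM + 360 min = 4:15 PM.
Event Q ends at 4:15 PM − 240 min = 12:15 PM.
Event X ends at 12:15 PM + 365 min = 6:20 PM.
Event X starts at 6:20 PM − 35 min = 5:45 PM.

5:45 PM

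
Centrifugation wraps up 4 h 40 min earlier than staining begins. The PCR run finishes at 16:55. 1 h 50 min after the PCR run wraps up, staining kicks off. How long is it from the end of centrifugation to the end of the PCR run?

Staining starts at 16:55 + 110 min = 18:45.
Centrifugation ends at 18:45 − 280 min = 14:05.
From 14:05 to 16:55 is 170 minutes.

170 minutes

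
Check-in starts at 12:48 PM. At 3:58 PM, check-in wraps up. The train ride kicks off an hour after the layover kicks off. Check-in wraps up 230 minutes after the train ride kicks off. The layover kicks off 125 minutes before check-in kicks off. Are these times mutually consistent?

The layover starts at 12:48 PM − 125 min = 10:43 AM.
The train ride starts at 10:43 AM + 60 min = 11:43 AM.
Check-in ends at 11:43 AM + 230 min = 3:33 PM.
But check-in is also said to end at 3:58 PM — a 25-minute conflict.

No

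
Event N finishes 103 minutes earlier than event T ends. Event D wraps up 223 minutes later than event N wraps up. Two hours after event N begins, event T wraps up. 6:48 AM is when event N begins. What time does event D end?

Event T ends at 6:48 AM + 120 min = 8:48 AM.
Event N ends at 8:48 AM − 103 min = 7:05 AM.
Event D ends at 7:05 AM + 223 min = 10:48 AM.

10:48 AM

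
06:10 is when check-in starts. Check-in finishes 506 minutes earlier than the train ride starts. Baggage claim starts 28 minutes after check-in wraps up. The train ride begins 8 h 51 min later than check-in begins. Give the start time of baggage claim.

07:03

The train ride starts at 06:10 + 531 min = 15:01.
Check-in ends at 15:01 − 506 min = 06:35.
Baggage claim starts at 06:35 + 28 min = 07:03.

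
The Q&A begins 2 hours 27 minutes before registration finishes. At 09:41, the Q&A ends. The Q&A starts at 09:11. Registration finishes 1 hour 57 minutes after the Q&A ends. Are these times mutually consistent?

Yes

Registration ends at 09:41 + 117 min = 11:38.
The Q&A starts at 11:38 − 147 min = 09:11.
That matches the stated 09:11, so the schedule is consistent.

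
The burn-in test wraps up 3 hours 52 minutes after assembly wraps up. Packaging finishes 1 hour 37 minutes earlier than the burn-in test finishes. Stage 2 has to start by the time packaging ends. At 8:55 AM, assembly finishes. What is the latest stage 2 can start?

11:10 AM

The burn-in test ends at 8:55 AM + 232 min = 12:47 PM.
Packaging ends at 12:47 PM − 97 min = 11:10 AM.
Stage 2 is bounded by packaging, so the latest it can start is 11:10 AM.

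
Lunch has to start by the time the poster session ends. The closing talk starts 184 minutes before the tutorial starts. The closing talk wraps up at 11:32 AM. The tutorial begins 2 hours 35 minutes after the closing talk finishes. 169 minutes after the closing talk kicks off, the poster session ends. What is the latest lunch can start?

1:52 PM

The tutorial starts at 11:32 AM + 155 min = 2:07 PM.
The closing talk starts at 2:07 PM − 184 min = 11:03 AM.
The poster session ends at 11:03 AM + 169 min = 1:52 PM.
Lunch is bounded by the poster session, so the latest it can start is 1:52 PM.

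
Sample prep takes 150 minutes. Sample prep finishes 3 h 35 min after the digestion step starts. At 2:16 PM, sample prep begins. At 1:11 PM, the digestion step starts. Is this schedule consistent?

Sample prep ends at 1:11 PM + 215 min = 4:46 PM.
Sample prep starts at 4:46 PM − 150 min = 2:16 PM.
That matches the stated 2:16 PM, so the schedule is consistent.

Yes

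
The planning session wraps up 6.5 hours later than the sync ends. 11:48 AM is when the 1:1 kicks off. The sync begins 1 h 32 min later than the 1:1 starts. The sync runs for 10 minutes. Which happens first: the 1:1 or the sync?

the 1:1

The sync starts at 11:48 AM + 92 min = 1:20 PM.
The 1:1 starts at 11:48 AM and the sync starts at 1:20 PM, so the 1:1 is first.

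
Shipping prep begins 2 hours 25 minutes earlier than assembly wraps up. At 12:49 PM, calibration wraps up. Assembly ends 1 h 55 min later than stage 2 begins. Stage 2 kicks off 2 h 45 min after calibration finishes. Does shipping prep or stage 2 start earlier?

shipping prep

Stage 2 starts at 12:49 PM + 165 min = 3:34 PM.
Assembly ends at 3:34 PM + 115 min = 5:29 PM.
Shipping prep starts at 5:29 PM − 145 min = 3:04 PM.
Shipping prep starts at 3:04 PM and stage 2 starts at 3:34 PM, so shipping prep is first.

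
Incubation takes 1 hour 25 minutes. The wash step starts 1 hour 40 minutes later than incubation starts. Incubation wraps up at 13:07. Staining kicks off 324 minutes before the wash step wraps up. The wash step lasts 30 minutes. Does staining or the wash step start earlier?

staining

Incubation starts at 13:07 − 85 min = 11:42.
The wash step starts at 11:42 + 100 min = 13:22.
The wash step ends at 13:22 + 30 min = 13:52.
Staining starts at 13:52 − 324 min = 08:28.
Staining starts at 08:28 and the wash step starts at 13:22, so staining is first.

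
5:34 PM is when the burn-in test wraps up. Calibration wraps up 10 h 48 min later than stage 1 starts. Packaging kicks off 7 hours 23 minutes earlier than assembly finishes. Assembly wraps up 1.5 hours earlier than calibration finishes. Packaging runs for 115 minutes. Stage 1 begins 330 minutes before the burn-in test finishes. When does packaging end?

Stage 1 starts at 5:34 PM − 330 min = 12:04 PM.
Calibration ends at 12:04 PM + 648 min = 10:52 PM.
Assembly ends at 10:52 PM − 90 min = 9:22 PM.
Packaging starts at 9:22 PM − 443 min = 1:59 PM.
Packaging ends at 1:59 PM + 115 min = 3:54 PM.

3:54 PM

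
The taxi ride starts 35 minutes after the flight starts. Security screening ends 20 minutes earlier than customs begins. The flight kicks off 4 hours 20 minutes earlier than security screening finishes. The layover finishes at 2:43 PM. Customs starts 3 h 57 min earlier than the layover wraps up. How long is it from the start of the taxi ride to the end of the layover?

8 h 2 min

Customs starts at 2:43 PM − 237 min = 10:46 AM.
Security screening ends at 10:46 AM − 20 min = 10:26 AM.
The flight starts at 10:26 AM − 260 min = 6:06 AM.
The taxi ride starts at 6:06 AM + 35 min = 6:41 AM.
From 6:41 AM to 2:43 PM is 8 h 2 min.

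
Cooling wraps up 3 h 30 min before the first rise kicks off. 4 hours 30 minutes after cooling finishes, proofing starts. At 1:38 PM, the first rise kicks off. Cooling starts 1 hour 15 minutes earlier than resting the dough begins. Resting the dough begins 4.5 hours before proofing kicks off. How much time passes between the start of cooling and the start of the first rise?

4 h 45 min

Cooling ends at 1:38 PM − 210 min = 10:08 AM.
Proofing starts at 10:08 AM + 270 min = 2:38 PM.
Resting the dough starts at 2:38 PM − 270 min = 10:08 AM.
Cooling starts at 10:08 AM − 75 min = 8:53 AM.
From 8:53 AM to 1:38 PM is 4 h 45 min.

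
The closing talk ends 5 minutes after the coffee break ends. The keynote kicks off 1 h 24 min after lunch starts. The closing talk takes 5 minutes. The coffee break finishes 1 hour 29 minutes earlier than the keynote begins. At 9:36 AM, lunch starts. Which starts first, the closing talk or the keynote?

The keynote starts at 9:36 AM + 84 min = 11:00 AM.
The coffee break ends at 11:00 AM − 89 min = 9:31 AM.
The closing talk ends at 9:31 AM + 5 min = 9:36 AM.
The closing talk starts at 9:36 AM − 5 min = 9:31 AM.
The closing talk starts at 9:31 AM and the keynote starts at 11:00 AM, so the closing talk is first.

the closing talk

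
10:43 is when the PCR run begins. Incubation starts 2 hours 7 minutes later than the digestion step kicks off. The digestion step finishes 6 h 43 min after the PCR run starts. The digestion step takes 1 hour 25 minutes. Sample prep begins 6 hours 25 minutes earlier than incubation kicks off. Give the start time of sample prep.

11:43

The digestion step ends at 10:43 + 403 min = 17:26.
The digestion step starts at 17:26 − 85 min = 16:01.
Incubation starts at 16:01 + 127 min = 18:08.
Sample prep starts at 18:08 − 385 min = 11:43.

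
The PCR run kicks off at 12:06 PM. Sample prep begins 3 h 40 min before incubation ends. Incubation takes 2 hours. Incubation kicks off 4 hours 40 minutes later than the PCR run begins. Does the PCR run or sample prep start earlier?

the PCR run

Incubation starts at 12:06 PM + 280 min = 4:46 PM.
Incubation ends at 4:46 PM + 120 min = 6:46 PM.
Sample prep starts at 6:46 PM − 220 min = 3:06 PM.
The PCR run starts at 12:06 PM and sample prep starts at 3:06 PM, so the PCR run is first.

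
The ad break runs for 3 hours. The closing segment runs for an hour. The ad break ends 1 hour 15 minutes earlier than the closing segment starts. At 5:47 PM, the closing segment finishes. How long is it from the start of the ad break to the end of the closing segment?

The closing segment starts at 5:47 PM − 60 min = 4:47 PM.
The ad break ends at 4:47 PM − 75 min = 3:32 PM.
The ad break starts at 3:32 PM − 180 min = 12:32 PM.
From 12:32 PM to 5:47 PM is 5 hours 15 minutes.

5 hours 15 minutes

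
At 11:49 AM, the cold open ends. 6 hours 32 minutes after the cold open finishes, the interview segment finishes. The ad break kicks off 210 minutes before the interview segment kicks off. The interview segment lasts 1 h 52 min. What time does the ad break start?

The interview segment ends at 11:49 AM + 392 min = 6:21 PM.
The interview segment starts at 6:21 PM − 112 min = 4:29 PM.
The ad break starts at 4:29 PM − 210 min = 12:59 PM.

12:59 PM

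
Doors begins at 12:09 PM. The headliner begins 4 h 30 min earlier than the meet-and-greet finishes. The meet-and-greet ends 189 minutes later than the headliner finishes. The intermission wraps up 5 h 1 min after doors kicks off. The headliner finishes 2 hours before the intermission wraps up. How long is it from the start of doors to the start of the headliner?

1 h 40 min

The intermission ends at 12:09 PM + 301 min = 5:10 PM.
The headliner ends at 5:10 PM − 120 min = 3:10 PM.
The meet-and-greet ends at 3:10 PM + 189 min = 6:19 PM.
The headliner starts at 6:19 PM − 270 min = 1:49 PM.
From 12:09 PM to 1:49 PM is 1 h 40 min.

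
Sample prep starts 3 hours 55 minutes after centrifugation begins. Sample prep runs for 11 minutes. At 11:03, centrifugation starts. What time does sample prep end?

15:09

Sample prep starts at 11:03 + 235 min = 14:58.
Sample prep ends at 14:58 + 11 min = 15:09.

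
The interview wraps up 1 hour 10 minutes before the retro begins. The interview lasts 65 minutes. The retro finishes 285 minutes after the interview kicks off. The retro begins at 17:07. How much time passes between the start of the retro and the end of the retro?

The interview ends at 17:07 − 70 min = 15:57.
The interview starts at 15:57 − 65 min = 14:52.
The retro ends at 14:52 + 285 min = 19:37.
From 17:07 to 19:37 is 2 hours 30 minutes.

2 hours 30 minutes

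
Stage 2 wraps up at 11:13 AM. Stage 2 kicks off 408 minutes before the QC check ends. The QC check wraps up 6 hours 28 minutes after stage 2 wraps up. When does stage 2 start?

The QC check ends at 11:13 AM + 388 min = 5:41 PM.
Stage 2 starts at 5:41 PM − 408 min = 10:53 AM.

10:53 AM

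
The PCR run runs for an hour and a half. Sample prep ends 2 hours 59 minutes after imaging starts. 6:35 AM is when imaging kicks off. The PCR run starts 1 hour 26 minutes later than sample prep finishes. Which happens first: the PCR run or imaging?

Sample prep ends at 6:35 AM + 179 min = 9:34 AM.
The PCR run starts at 9:34 AM + 86 min = 11:00 AM.
The PCR run starts at 11:00 AM and imaging starts at 6:35 AM, so imaging is first.

imaging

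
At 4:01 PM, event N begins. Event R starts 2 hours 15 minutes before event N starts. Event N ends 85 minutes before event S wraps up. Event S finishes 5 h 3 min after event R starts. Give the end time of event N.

Event R starts at 4:01 PM − 135 min = 1:46 PM.
Event S ends at 1:46 PM + 303 min = 6:49 PM.
Event N ends at 6:49 PM − 85 min = 5:24 PM.

5:24 PM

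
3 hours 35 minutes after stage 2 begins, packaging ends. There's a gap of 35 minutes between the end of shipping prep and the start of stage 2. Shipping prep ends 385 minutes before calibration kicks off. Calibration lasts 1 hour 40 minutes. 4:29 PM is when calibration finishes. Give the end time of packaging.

Calibration starts at 4:29 PM − 100 min = 2:49 PM.
Shipping prep ends at 2:49 PM − 385 min = 8:24 AM.
Stage 2 starts at 8:24 AM + 35 min = 8:59 AM.
Packaging ends at 8:59 AM + 215 min = 12:34 PM.

12:34 PM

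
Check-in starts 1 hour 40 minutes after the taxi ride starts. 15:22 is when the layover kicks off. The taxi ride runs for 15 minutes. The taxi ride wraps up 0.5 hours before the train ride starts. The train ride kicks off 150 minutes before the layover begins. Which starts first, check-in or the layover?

The train ride starts at 15:22 − 150 min = 12:52.
The taxi ride ends at 12:52 − 30 min = 12:22.
The taxi ride starts at 12:22 − 15 min = 12:07.
Check-in starts at 12:07 + 100 min = 13:47.
Check-in starts at 13:47 and the layover starts at 15:22, so check-in is first.

check-in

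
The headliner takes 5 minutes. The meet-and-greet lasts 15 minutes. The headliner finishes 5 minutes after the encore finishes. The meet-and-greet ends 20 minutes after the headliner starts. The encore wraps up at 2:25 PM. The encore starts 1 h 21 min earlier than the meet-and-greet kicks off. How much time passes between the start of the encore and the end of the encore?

1 h 16 min

The headliner ends at 2:25 PM + 5 min = 2:30 PM.
The headliner starts at 2:30 PM − 5 min = 2:25 PM.
The meet-and-greet ends at 2:25 PM + 20 min = 2:45 PM.
The meet-and-greet starts at 2:45 PM − 15 min = 2:30 PM.
The encore starts at 2:30 PM − 81 min = 1:09 PM.
From 1:09 PM to 2:25 PM is 1 h 16 min.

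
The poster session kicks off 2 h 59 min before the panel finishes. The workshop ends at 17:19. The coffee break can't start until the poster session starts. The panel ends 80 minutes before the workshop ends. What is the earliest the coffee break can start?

13:00

The panel ends at 17:19 − 80 min = 15:59.
The poster session starts at 15:59 − 179 min = 13:00.
The coffee break is bounded by the poster session, so the earliest it can start is 13:00.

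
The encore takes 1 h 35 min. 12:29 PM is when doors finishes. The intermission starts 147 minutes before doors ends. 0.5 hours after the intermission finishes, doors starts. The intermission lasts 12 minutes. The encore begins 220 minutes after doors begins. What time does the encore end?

3:59 PM

The intermission starts at 12:29 PM − 147 min = 10:02 AM.
The intermission ends at 10:02 AM + 12 min = 10:14 AM.
Doors starts at 10:14 AM + 30 min = 10:44 AM.
The encore starts at 10:44 AM + 220 min = 2:24 PM.
The encore ends at 2:24 PM + 95 min = 3:59 PM.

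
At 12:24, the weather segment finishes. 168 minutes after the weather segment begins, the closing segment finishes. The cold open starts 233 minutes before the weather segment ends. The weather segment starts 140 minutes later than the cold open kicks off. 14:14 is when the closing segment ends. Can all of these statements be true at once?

The cold open starts at 12:24 − 233 min = 08:31.
The weather segment starts at 08:31 + 140 min = 10:51.
The closing segment ends at 10:51 + 168 min = 13:39.
But the closing segment is also said to end at 14:14 — a 35-minute conflict.

No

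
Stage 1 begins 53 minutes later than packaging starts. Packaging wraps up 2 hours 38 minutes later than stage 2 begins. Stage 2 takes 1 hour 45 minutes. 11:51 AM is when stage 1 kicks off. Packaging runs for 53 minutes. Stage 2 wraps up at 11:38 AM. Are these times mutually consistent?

Stage 2 starts at 11:38 AM − 105 min = 9:53 AM.
Packaging ends at 9:53 AM + 158 min = 12:31 PM.
Packaging starts at 12:31 PM − 53 min = 11:38 AM.
Stage 1 starts at 11:38 AM + 53 min = 12:31 PM.
But stage 1 is also said to start at 11:51 AM — a 40-minute conflict.

No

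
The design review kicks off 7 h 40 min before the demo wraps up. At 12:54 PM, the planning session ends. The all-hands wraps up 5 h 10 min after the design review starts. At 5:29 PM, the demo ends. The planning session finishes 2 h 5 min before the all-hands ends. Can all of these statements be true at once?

Yes

The design review starts at 5:29 PM − 460 min = 9:49 AM.
The all-hands ends at 9:49 AM + 310 min = 2:59 PM.
The planning session ends at 2:59 PM − 125 min = 12:54 PM.
That matches the stated 12:54 PM, so the schedule is consistent.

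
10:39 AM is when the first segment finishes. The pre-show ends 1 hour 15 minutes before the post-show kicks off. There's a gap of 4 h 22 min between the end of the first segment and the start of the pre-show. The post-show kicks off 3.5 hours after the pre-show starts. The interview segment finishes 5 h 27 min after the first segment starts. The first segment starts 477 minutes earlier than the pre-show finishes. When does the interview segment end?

2:46 PM

The pre-show starts at 10:39 AM + 262 min = 3:01 PM.
The post-show starts at 3:01 PM + 210 min = 6:31 PM.
The pre-show ends at 6:31 PM − 75 min = 5:16 PM.
The first segment starts at 5:16 PM − 477 min = 9:19 AM.
The interview segment ends at 9:19 AM + 327 min = 2:46 PM.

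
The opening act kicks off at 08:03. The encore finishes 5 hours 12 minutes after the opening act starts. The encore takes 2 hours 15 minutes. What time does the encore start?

11:00

The encore ends at 08:03 + 312 min = 13:15.
The encore starts at 13:15 − 135 min = 11:00.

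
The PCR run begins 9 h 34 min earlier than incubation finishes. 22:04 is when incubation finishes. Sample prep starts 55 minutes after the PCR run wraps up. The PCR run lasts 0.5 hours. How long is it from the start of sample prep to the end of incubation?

The PCR run starts at 22:04 − 574 min = 12:30.
The PCR run ends at 12:30 + 30 min = 13:00.
Sample prep starts at 13:00 + 55 min = 13:55.
From 13:55 to 22:04 is 8 h 9 min.

8 h 9 min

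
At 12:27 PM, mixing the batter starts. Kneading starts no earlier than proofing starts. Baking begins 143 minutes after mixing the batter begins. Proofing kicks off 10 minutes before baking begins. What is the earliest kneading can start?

2:40 PM

Baking starts at 12:27 PM + 143 min = 2:50 PM.
Proofing starts at 2:50 PM − 10 min = 2:40 PM.
Kneading is bounded by proofing, so the earliest it can start is 2:40 PM.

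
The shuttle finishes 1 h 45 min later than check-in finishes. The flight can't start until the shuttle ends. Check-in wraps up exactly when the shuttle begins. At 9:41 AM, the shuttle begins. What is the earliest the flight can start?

11:26 AM

Check-in ends at 9:41 AM.
The shuttle ends at 9:41 AM + 105 min = 11:26 AM.
The flight is bounded by the shuttle, so the earliest it can start is 11:26 AM.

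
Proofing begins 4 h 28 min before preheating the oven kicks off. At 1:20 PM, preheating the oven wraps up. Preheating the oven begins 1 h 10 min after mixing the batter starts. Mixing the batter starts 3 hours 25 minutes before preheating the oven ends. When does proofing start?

Mixing the batter starts at 1:20 PM − 205 min = 9:55 AM.
Preheating the oven starts at 9:55 AM + 70 min = 11:05 AM.
Proofing starts at 11:05 AM − 268 min = 6:37 AM.

6:37 AM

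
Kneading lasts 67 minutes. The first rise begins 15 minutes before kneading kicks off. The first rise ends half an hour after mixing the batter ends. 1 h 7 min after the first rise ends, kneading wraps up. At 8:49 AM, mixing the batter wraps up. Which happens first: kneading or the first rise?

The first rise ends at 8:49 AM + 30 min = 9:19 AM.
Kneading ends at 9:19 AM + 67 min = 10:26 AM.
Kneading starts at 10:26 AM − 67 min = 9:19 AM.
The first rise starts at 9:19 AM − 15 min = 9:04 AM.
Kneading starts at 9:19 AM and the first rise starts at 9:04 AM, so the first rise is first.

the first rise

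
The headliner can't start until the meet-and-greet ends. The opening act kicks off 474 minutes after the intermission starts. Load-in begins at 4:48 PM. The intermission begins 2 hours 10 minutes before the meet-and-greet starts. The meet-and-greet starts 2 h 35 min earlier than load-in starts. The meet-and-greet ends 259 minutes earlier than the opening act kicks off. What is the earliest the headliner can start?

3:38 PM

The meet-and-greet starts at 4:48 PM − 155 min = 2:13 PM.
The intermission starts at 2:13 PM − 130 min = 12:03 PM.
The opening act starts at 12:03 PM + 474 min = 7:57 PM.
The meet-and-greet ends at 7:57 PM − 259 min = 3:38 PM.
The headliner is bounded by the meet-and-greet, so the earliest it can start is 3:38 PM.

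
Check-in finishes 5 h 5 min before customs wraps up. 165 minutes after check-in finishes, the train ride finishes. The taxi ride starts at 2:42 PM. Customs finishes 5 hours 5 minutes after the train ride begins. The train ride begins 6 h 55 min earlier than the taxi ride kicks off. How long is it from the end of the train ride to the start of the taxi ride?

The train ride starts at 2:42 PM − 415 min = 7:47 AM.
Customs ends at 7:47 AM + 305 min = 12:52 PM.
Check-in ends at 12:52 PM − 305 min = 7:47 AM.
The train ride ends at 7:47 AM + 165 min = 10:32 AM.
From 10:32 AM to 2:42 PM is 4 h 10 min.

4 h 10 min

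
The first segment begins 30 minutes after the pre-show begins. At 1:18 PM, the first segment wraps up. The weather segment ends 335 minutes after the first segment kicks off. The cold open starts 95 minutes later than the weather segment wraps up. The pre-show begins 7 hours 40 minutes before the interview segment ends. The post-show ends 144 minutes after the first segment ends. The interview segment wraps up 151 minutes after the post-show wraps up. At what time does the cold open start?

6:13 PM

The post-show ends at 1:18 PM + 144 min = 3:42 PM.
The interview segment ends at 3:42 PM + 151 min = 6:13 PM.
The pre-show starts at 6:13 PM − 460 min = 10:33 AM.
The first segment starts at 10:33 AM + 30 min = 11:03 AM.
The weather segment ends at 11:03 AM + 335 min = 4:38 PM.
The cold open starts at 4:38 PM + 95 min = 6:13 PM.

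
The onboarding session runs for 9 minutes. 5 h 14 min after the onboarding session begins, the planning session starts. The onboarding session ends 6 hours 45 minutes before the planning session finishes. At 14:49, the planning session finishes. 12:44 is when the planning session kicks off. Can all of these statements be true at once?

The onboarding session ends at 14:49 − 405 min = 08:04.
The onboarding session starts at 08:04 − 9 min = 07:55.
The planning session starts at 07:55 + 314 min = 13:09.
But the planning session is also said to start at 12:44 — a 25-minute conflict.

No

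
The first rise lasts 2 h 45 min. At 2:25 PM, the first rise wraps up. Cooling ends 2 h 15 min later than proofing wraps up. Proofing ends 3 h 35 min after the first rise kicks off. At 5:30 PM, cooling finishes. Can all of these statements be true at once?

The first rise starts at 2:25 PM − 165 min = 11:40 AM.
Proofing ends at 11:40 AM + 215 min = 3:15 PM.
Cooling ends at 3:15 PM + 135 min = 5:30 PM.
That matches the stated 5:30 PM, so the schedule is consistent.

Yes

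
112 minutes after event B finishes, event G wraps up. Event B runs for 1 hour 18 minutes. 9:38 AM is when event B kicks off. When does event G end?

Event B ends at 9:38 AM + 78 min = 10:56 AM.
Event G ends at 10:56 AM + 112 min = 12:48 PM.

12:48 PM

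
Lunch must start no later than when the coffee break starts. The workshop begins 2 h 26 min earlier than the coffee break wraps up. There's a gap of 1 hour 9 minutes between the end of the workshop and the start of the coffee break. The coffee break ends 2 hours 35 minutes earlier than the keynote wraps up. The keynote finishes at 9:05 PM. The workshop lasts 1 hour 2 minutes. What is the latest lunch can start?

The coffee break ends at 9:05 PM − 155 min = 6:30 PM.
The workshop starts at 6:30 PM − 146 min = 4:04 PM.
The workshop ends at 4:04 PM + 62 min = 5:06 PM.
The coffee break starts at 5:06 PM + 69 min = 6:15 PM.
Lunch is bounded by the coffee break, so the latest it can start is 6:15 PM.

6:15 PM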